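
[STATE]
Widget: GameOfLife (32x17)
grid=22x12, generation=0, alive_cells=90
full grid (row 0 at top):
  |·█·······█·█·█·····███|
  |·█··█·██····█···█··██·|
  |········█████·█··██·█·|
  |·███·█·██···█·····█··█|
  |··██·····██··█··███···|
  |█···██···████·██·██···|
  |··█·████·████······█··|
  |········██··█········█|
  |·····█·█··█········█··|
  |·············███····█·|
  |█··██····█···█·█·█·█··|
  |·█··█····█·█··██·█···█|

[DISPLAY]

Gen: 0                          
·█·······█·█·█·····███          
·█··█·██····█···█··██·          
········█████·█··██·█·          
·███·█·██···█·····█··█          
··██·····██··█··███···          
█···██···████·██·██···          
··█·████·████······█··          
········██··█········█          
·····█·█··█········█··          
·············███····█·          
█··██····█···█·█·█·█··          
·█··█····█·█··██·█···█          
                                
                                
                                
                                


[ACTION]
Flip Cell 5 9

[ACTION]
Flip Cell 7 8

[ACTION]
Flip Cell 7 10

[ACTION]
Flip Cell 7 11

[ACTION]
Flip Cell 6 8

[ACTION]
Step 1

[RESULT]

Gen: 1                          
············█······█·█          
·······█·········█····          
·█·███···██·█····██·██          
·█·██··█····█···█·····          
·····██·███··████··█··          
·██····█······██···█··          
···██·███·········█···          
····█·······█·······█·          
·········██·███·····█·          
····█········█·██·███·          
···██·····█·██····█·█·          
···██·····█···██··█···          
                                
                                
                                
                                


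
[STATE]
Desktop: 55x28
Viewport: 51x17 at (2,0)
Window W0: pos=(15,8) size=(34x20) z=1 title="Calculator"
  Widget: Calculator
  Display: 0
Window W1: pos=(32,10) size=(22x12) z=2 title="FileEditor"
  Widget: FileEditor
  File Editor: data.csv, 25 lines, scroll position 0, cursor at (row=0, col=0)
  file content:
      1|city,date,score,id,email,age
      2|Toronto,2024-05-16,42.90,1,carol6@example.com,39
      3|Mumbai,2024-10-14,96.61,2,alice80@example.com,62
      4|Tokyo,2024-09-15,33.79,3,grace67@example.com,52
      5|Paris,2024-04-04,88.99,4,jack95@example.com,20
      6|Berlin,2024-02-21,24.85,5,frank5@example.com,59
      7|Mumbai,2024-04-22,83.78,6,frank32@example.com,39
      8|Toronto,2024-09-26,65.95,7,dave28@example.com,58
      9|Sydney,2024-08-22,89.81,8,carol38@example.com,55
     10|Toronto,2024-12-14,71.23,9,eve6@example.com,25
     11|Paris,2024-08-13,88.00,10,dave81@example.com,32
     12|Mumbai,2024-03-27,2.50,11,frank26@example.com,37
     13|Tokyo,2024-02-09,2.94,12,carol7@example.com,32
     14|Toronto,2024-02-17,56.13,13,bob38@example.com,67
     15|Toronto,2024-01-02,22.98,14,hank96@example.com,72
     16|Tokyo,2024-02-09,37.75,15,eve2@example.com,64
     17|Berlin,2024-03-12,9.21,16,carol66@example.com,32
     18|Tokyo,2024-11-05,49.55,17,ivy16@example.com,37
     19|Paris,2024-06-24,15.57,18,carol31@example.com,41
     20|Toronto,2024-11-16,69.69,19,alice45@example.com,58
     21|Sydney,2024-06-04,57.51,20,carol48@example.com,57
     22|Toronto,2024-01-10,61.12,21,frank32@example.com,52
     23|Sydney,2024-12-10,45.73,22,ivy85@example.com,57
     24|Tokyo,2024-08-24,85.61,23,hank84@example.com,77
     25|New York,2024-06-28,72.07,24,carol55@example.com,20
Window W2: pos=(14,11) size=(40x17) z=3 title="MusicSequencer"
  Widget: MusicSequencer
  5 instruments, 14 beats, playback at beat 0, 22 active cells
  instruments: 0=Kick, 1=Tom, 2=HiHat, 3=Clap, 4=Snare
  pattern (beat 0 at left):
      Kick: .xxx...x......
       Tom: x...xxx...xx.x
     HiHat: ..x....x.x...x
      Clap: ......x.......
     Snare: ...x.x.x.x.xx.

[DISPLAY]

                                                   
                                                   
                                                   
                                                   
                                                   
                                                   
                                                   
                                                   
             ┏━━━━━━━━━━━━━━━━━━━━━━━━━━━━━━━━┓    
             ┃ Calculator                     ┃    
             ┠────────────────┏━━━━━━━━━━━━━━━━━━━━
            ┏━━━━━━━━━━━━━━━━━━━━━━━━━━━━━━━━━━━━━━
            ┃ MusicSequencer                       
            ┠──────────────────────────────────────
            ┃      ▼1234567890123                  
            ┃  Kick·███···█······                  
            ┃   Tom█···███···██·█                  


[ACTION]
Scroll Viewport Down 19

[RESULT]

            ┏━━━━━━━━━━━━━━━━━━━━━━━━━━━━━━━━━━━━━━
            ┃ MusicSequencer                       
            ┠──────────────────────────────────────
            ┃      ▼1234567890123                  
            ┃  Kick·███···█······                  
            ┃   Tom█···███···██·█                  
            ┃ HiHat··█····█·█···█                  
            ┃  Clap······█·······                  
            ┃ Snare···█·█·█·█·██·                  
            ┃                                      
            ┃                                      
            ┃                                      
            ┃                                      
            ┃                                      
            ┃                                      
            ┃                                      
            ┗━━━━━━━━━━━━━━━━━━━━━━━━━━━━━━━━━━━━━━


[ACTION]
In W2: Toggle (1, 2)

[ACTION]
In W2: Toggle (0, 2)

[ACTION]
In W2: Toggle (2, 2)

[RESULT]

            ┏━━━━━━━━━━━━━━━━━━━━━━━━━━━━━━━━━━━━━━
            ┃ MusicSequencer                       
            ┠──────────────────────────────────────
            ┃      ▼1234567890123                  
            ┃  Kick·█·█···█······                  
            ┃   Tom█·█·███···██·█                  
            ┃ HiHat·······█·█···█                  
            ┃  Clap······█·······                  
            ┃ Snare···█·█·█·█·██·                  
            ┃                                      
            ┃                                      
            ┃                                      
            ┃                                      
            ┃                                      
            ┃                                      
            ┃                                      
            ┗━━━━━━━━━━━━━━━━━━━━━━━━━━━━━━━━━━━━━━


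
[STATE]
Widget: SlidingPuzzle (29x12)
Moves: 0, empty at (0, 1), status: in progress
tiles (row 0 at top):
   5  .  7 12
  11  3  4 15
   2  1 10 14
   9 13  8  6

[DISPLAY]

┌────┬────┬────┬────┐        
│  5 │    │  7 │ 12 │        
├────┼────┼────┼────┤        
│ 11 │  3 │  4 │ 15 │        
├────┼────┼────┼────┤        
│  2 │  1 │ 10 │ 14 │        
├────┼────┼────┼────┤        
│  9 │ 13 │  8 │  6 │        
└────┴────┴────┴────┘        
Moves: 0                     
                             
                             


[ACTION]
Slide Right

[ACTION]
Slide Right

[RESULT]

┌────┬────┬────┬────┐        
│    │  5 │  7 │ 12 │        
├────┼────┼────┼────┤        
│ 11 │  3 │  4 │ 15 │        
├────┼────┼────┼────┤        
│  2 │  1 │ 10 │ 14 │        
├────┼────┼────┼────┤        
│  9 │ 13 │  8 │  6 │        
└────┴────┴────┴────┘        
Moves: 1                     
                             
                             


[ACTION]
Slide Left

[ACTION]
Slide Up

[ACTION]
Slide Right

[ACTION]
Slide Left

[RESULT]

┌────┬────┬────┬────┐        
│  5 │  3 │  7 │ 12 │        
├────┼────┼────┼────┤        
│ 11 │    │  4 │ 15 │        
├────┼────┼────┼────┤        
│  2 │  1 │ 10 │ 14 │        
├────┼────┼────┼────┤        
│  9 │ 13 │  8 │  6 │        
└────┴────┴────┴────┘        
Moves: 5                     
                             
                             


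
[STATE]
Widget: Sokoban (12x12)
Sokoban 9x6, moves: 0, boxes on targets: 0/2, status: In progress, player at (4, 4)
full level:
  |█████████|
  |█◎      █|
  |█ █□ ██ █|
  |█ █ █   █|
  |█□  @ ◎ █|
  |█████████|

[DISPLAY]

█████████   
█◎      █   
█ █□ ██ █   
█ █ █   █   
█□  @ ◎ █   
█████████   
Moves: 0  0/
            
            
            
            
            


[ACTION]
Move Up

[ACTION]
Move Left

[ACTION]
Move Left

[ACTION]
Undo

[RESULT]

█████████   
█◎      █   
█ █□ ██ █   
█ █ █   █   
█□ @  ◎ █   
█████████   
Moves: 1  0/
            
            
            
            
            


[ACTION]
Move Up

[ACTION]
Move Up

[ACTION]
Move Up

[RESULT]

█████████   
█◎ □    █   
█ █@ ██ █   
█ █ █   █   
█□    ◎ █   
█████████   
Moves: 3  0/
            
            
            
            
            


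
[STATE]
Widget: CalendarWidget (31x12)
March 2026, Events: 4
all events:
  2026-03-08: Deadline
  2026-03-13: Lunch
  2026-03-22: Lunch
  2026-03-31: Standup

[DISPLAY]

           March 2026          
Mo Tu We Th Fr Sa Su           
                   1           
 2  3  4  5  6  7  8*          
 9 10 11 12 13* 14 15          
16 17 18 19 20 21 22*          
23 24 25 26 27 28 29           
30 31*                         
                               
                               
                               
                               


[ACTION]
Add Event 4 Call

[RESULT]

           March 2026          
Mo Tu We Th Fr Sa Su           
                   1           
 2  3  4*  5  6  7  8*         
 9 10 11 12 13* 14 15          
16 17 18 19 20 21 22*          
23 24 25 26 27 28 29           
30 31*                         
                               
                               
                               
                               


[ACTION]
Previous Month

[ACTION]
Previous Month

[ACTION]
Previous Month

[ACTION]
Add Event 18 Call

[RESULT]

         December 2025         
Mo Tu We Th Fr Sa Su           
 1  2  3  4  5  6  7           
 8  9 10 11 12 13 14           
15 16 17 18* 19 20 21          
22 23 24 25 26 27 28           
29 30 31                       
                               
                               
                               
                               
                               


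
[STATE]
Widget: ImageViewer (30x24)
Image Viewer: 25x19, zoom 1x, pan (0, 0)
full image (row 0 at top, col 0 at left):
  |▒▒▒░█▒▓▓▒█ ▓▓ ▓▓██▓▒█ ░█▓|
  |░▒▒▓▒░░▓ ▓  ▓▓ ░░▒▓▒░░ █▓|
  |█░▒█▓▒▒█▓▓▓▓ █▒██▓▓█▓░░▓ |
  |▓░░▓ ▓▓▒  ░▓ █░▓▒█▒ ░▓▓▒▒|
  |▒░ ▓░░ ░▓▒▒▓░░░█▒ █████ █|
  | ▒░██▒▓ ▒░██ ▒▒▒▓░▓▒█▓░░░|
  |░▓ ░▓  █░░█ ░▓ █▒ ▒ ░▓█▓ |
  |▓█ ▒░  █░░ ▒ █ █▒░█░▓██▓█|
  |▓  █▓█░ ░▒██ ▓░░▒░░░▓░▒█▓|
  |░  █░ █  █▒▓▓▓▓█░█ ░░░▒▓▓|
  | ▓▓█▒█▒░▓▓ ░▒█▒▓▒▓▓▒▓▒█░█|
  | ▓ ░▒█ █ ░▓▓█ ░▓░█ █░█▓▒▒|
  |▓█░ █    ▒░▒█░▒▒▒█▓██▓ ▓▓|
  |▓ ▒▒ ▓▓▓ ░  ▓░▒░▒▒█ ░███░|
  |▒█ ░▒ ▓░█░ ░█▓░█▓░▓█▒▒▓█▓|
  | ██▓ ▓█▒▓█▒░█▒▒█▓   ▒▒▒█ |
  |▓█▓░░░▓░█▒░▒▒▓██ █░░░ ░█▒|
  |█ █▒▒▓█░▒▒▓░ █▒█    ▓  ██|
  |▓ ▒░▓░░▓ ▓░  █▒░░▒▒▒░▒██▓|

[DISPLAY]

▒▒▒░█▒▓▓▒█ ▓▓ ▓▓██▓▒█ ░█▓     
░▒▒▓▒░░▓ ▓  ▓▓ ░░▒▓▒░░ █▓     
█░▒█▓▒▒█▓▓▓▓ █▒██▓▓█▓░░▓      
▓░░▓ ▓▓▒  ░▓ █░▓▒█▒ ░▓▓▒▒     
▒░ ▓░░ ░▓▒▒▓░░░█▒ █████ █     
 ▒░██▒▓ ▒░██ ▒▒▒▓░▓▒█▓░░░     
░▓ ░▓  █░░█ ░▓ █▒ ▒ ░▓█▓      
▓█ ▒░  █░░ ▒ █ █▒░█░▓██▓█     
▓  █▓█░ ░▒██ ▓░░▒░░░▓░▒█▓     
░  █░ █  █▒▓▓▓▓█░█ ░░░▒▓▓     
 ▓▓█▒█▒░▓▓ ░▒█▒▓▒▓▓▒▓▒█░█     
 ▓ ░▒█ █ ░▓▓█ ░▓░█ █░█▓▒▒     
▓█░ █    ▒░▒█░▒▒▒█▓██▓ ▓▓     
▓ ▒▒ ▓▓▓ ░  ▓░▒░▒▒█ ░███░     
▒█ ░▒ ▓░█░ ░█▓░█▓░▓█▒▒▓█▓     
 ██▓ ▓█▒▓█▒░█▒▒█▓   ▒▒▒█      
▓█▓░░░▓░█▒░▒▒▓██ █░░░ ░█▒     
█ █▒▒▓█░▒▒▓░ █▒█    ▓  ██     
▓ ▒░▓░░▓ ▓░  █▒░░▒▒▒░▒██▓     
                              
                              
                              
                              
                              


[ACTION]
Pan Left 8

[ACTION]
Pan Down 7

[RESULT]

▓█ ▒░  █░░ ▒ █ █▒░█░▓██▓█     
▓  █▓█░ ░▒██ ▓░░▒░░░▓░▒█▓     
░  █░ █  █▒▓▓▓▓█░█ ░░░▒▓▓     
 ▓▓█▒█▒░▓▓ ░▒█▒▓▒▓▓▒▓▒█░█     
 ▓ ░▒█ █ ░▓▓█ ░▓░█ █░█▓▒▒     
▓█░ █    ▒░▒█░▒▒▒█▓██▓ ▓▓     
▓ ▒▒ ▓▓▓ ░  ▓░▒░▒▒█ ░███░     
▒█ ░▒ ▓░█░ ░█▓░█▓░▓█▒▒▓█▓     
 ██▓ ▓█▒▓█▒░█▒▒█▓   ▒▒▒█      
▓█▓░░░▓░█▒░▒▒▓██ █░░░ ░█▒     
█ █▒▒▓█░▒▒▓░ █▒█    ▓  ██     
▓ ▒░▓░░▓ ▓░  █▒░░▒▒▒░▒██▓     
                              
                              
                              
                              
                              
                              
                              
                              
                              
                              
                              
                              


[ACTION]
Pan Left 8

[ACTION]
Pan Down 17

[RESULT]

                              
                              
                              
                              
                              
                              
                              
                              
                              
                              
                              
                              
                              
                              
                              
                              
                              
                              
                              
                              
                              
                              
                              
                              


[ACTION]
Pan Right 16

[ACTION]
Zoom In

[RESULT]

  ▒▒░░▒▒██░░▒▒▒▒▒▒██▓▓████▓▓  
  ▒▒░░▒▒██░░▒▒▒▒▒▒██▓▓████▓▓  
  ░░    ▓▓░░▒▒░░▒▒▒▒██  ░░████
  ░░    ▓▓░░▒▒░░▒▒▒▒██  ░░████
██░░  ░░██▓▓░░██▓▓░░▓▓██▒▒▒▒▓▓
██░░  ░░██▓▓░░██▓▓░░▓▓██▒▒▒▒▓▓
▓▓██▒▒░░██▒▒▒▒██▓▓      ▒▒▒▒▒▒
▓▓██▒▒░░██▒▒▒▒██▓▓      ▒▒▒▒▒▒
██▒▒░░▒▒▒▒▓▓████  ██░░░░░░  ░░
██▒▒░░▒▒▒▒▓▓████  ██░░░░░░  ░░
▒▒▒▒▓▓░░  ██▒▒██        ▓▓    
▒▒▒▒▓▓░░  ██▒▒██        ▓▓    
  ▓▓░░    ██▒▒░░░░▒▒▒▒▒▒░░▒▒██
  ▓▓░░    ██▒▒░░░░▒▒▒▒▒▒░░▒▒██
                              
                              
                              
                              
                              
                              
                              
                              
                              
                              


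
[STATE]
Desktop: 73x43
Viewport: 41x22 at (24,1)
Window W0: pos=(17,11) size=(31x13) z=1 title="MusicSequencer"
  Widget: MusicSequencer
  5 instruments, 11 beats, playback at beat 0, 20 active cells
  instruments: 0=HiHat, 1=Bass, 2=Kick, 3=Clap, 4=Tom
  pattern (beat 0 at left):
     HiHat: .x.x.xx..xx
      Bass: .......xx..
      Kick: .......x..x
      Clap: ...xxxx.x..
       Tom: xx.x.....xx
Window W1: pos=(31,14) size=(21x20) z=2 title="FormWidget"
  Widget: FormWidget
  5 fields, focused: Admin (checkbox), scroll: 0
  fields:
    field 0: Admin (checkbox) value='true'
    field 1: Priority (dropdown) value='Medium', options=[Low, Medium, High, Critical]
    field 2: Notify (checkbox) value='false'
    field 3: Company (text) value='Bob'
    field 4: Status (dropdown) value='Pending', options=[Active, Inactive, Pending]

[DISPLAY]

                                         
                                         
                                         
                                         
                                         
                                         
                                         
                                         
                                         
                                         
━━━━━━━━━━━━━━━━━━━━━━━┓                 
Sequencer              ┃                 
───────────────────────┨                 
▼123456┏━━━━━━━━━━━━━━━━━━━┓             
·█·█·██┃ FormWidget        ┃             
·······┠───────────────────┨             
·······┃> Admin:      [x]  ┃             
···████┃  Priority:   [Me▼]┃             
██·█···┃  Notify:     [ ]  ┃             
       ┃  Company:    [Bob]┃             
       ┃  Status:     [Pe▼]┃             
       ┃                   ┃             


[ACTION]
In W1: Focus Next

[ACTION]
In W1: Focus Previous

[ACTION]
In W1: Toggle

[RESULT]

                                         
                                         
                                         
                                         
                                         
                                         
                                         
                                         
                                         
                                         
━━━━━━━━━━━━━━━━━━━━━━━┓                 
Sequencer              ┃                 
───────────────────────┨                 
▼123456┏━━━━━━━━━━━━━━━━━━━┓             
·█·█·██┃ FormWidget        ┃             
·······┠───────────────────┨             
·······┃> Admin:      [ ]  ┃             
···████┃  Priority:   [Me▼]┃             
██·█···┃  Notify:     [ ]  ┃             
       ┃  Company:    [Bob]┃             
       ┃  Status:     [Pe▼]┃             
       ┃                   ┃             


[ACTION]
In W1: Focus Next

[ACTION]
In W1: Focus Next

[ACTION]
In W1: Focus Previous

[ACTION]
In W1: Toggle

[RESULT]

                                         
                                         
                                         
                                         
                                         
                                         
                                         
                                         
                                         
                                         
━━━━━━━━━━━━━━━━━━━━━━━┓                 
Sequencer              ┃                 
───────────────────────┨                 
▼123456┏━━━━━━━━━━━━━━━━━━━┓             
·█·█·██┃ FormWidget        ┃             
·······┠───────────────────┨             
·······┃  Admin:      [ ]  ┃             
···████┃> Priority:   [Me▼]┃             
██·█···┃  Notify:     [ ]  ┃             
       ┃  Company:    [Bob]┃             
       ┃  Status:     [Pe▼]┃             
       ┃                   ┃             


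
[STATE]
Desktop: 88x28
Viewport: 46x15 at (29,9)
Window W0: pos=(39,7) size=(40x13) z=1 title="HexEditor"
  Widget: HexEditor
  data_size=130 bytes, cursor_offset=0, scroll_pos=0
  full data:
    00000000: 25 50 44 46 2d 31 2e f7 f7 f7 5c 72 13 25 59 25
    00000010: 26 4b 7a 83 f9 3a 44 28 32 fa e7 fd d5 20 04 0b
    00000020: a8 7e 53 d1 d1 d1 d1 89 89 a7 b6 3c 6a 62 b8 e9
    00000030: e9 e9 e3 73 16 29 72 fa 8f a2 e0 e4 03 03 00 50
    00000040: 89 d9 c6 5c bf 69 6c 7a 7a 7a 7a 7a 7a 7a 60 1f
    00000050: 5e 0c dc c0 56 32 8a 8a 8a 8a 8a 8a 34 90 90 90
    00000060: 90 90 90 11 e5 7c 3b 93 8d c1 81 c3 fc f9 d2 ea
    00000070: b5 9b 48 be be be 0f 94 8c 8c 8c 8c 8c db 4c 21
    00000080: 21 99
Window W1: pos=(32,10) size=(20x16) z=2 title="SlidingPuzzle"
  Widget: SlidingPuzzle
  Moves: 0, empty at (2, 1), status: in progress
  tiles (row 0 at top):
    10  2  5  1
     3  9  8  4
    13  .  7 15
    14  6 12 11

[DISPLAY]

          ┠───────────────────────────────────
   ┏━━━━━━━━━━━━━━━━━━┓ 50 44 46 2d 31 2e f7  
   ┃ SlidingPuzzle    ┃ 4b 7a 83 f9 3a 44 28  
   ┠──────────────────┨ 7e 53 d1 d1 d1 d1 89  
   ┃┌────┬────┬────┬──┃ e9 e3 73 16 29 72 fa  
   ┃│ 10 │  2 │  5 │  ┃ d9 c6 5c bf 69 6c 7a  
   ┃├────┼────┼────┼──┃ 0c dc c0 56 32 8a 8a  
   ┃│  3 │  9 │  8 │  ┃ 90 90 11 e5 7c 3b 93  
   ┃├────┼────┼────┼──┃ 9b 48 be be be 0f 94  
   ┃│ 13 │    │  7 │ 1┃ 99                    
   ┃├────┼────┼────┼──┃━━━━━━━━━━━━━━━━━━━━━━━
   ┃│ 14 │  6 │ 12 │ 1┃                       
   ┃└────┴────┴────┴──┃                       
   ┃Moves: 0          ┃                       
   ┃                  ┃                       


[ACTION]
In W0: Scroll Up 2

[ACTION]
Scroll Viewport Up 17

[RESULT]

                                              
                                              
                                              
                                              
                                              
                                              
                                              
          ┏━━━━━━━━━━━━━━━━━━━━━━━━━━━━━━━━━━━
          ┃ HexEditor                         
          ┠───────────────────────────────────
   ┏━━━━━━━━━━━━━━━━━━┓ 50 44 46 2d 31 2e f7  
   ┃ SlidingPuzzle    ┃ 4b 7a 83 f9 3a 44 28  
   ┠──────────────────┨ 7e 53 d1 d1 d1 d1 89  
   ┃┌────┬────┬────┬──┃ e9 e3 73 16 29 72 fa  
   ┃│ 10 │  2 │  5 │  ┃ d9 c6 5c bf 69 6c 7a  


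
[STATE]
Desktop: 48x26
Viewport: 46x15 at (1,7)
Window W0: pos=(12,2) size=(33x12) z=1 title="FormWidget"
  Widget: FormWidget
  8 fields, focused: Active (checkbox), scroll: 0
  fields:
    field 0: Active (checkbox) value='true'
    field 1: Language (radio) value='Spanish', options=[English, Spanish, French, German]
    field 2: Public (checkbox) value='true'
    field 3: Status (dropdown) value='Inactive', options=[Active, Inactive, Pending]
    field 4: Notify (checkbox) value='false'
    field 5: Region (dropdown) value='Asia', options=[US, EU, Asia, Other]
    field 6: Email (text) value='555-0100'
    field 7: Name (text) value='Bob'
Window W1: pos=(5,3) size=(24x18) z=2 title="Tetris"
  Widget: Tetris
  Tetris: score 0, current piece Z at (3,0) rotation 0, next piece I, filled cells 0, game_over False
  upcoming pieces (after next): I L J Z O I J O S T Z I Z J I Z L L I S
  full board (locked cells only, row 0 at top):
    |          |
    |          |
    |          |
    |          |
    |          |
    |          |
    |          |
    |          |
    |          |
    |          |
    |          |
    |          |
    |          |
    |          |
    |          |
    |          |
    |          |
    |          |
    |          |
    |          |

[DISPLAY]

    ┃          │████       ┃]              ┃  
    ┃          │           ┃nactive      ▼]┃  
    ┃          │           ┃]              ┃  
    ┃          │           ┃sia          ▼]┃  
    ┃          │           ┃55-0100       ]┃  
    ┃          │Score:     ┃ob            ]┃  
    ┃          │0          ┃━━━━━━━━━━━━━━━┛  
    ┃          │           ┃                  
    ┃          │           ┃                  
    ┃          │           ┃                  
    ┃          │           ┃                  
    ┃          │           ┃                  
    ┃          │           ┃                  
    ┗━━━━━━━━━━━━━━━━━━━━━━┛                  
                                              


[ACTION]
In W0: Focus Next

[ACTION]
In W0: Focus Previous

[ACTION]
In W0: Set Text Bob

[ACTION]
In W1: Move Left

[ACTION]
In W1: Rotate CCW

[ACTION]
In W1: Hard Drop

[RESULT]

    ┃          │████       ┃]              ┃  
    ┃          │           ┃nactive      ▼]┃  
    ┃          │           ┃]              ┃  
    ┃          │           ┃sia          ▼]┃  
    ┃          │           ┃55-0100       ]┃  
    ┃          │Score:     ┃ob            ]┃  
    ┃          │0          ┃━━━━━━━━━━━━━━━┛  
    ┃          │           ┃                  
    ┃          │           ┃                  
    ┃          │           ┃                  
    ┃   ▓      │           ┃                  
    ┃  ▓▓      │           ┃                  
    ┃  ▓       │           ┃                  
    ┗━━━━━━━━━━━━━━━━━━━━━━┛                  
                                              


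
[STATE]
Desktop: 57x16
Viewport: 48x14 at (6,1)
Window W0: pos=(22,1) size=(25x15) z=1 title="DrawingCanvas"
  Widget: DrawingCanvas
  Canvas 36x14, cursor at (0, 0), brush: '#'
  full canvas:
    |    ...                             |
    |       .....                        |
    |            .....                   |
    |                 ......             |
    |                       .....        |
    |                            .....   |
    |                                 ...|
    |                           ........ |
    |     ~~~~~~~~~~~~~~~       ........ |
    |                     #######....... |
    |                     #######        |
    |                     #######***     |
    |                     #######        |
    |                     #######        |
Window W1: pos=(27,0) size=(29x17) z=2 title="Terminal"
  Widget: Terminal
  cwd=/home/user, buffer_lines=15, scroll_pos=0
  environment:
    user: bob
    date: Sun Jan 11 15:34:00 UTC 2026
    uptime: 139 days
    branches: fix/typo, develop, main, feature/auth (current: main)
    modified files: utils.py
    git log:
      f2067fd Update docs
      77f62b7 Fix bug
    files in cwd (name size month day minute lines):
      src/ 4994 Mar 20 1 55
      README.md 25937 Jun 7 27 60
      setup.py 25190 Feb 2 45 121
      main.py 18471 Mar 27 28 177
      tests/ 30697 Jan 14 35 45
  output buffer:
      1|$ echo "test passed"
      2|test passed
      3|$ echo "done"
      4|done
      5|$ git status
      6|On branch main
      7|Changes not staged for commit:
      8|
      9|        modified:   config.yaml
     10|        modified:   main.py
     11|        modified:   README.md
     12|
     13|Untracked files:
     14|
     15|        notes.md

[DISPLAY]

                ┏━━━━┃ Terminal                 
                ┃ Dra┠──────────────────────────
                ┠────┃$ echo "test passed"      
                ┃+   ┃test passed               
                ┃    ┃$ echo "done"             
                ┃    ┃done                      
                ┃    ┃$ git status              
                ┃    ┃On branch main            
                ┃    ┃Changes not staged for com
                ┃    ┃                          
                ┃    ┃        modified:   config
                ┃    ┃        modified:   main.p
                ┃    ┃        modified:   README
                ┃    ┃                          


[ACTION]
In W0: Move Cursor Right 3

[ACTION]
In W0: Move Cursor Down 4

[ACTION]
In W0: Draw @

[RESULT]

                ┏━━━━┃ Terminal                 
                ┃ Dra┠──────────────────────────
                ┠────┃$ echo "test passed"      
                ┃    ┃test passed               
                ┃    ┃$ echo "done"             
                ┃    ┃done                      
                ┃    ┃$ git status              
                ┃   @┃On branch main            
                ┃    ┃Changes not staged for com
                ┃    ┃                          
                ┃    ┃        modified:   config
                ┃    ┃        modified:   main.p
                ┃    ┃        modified:   README
                ┃    ┃                          


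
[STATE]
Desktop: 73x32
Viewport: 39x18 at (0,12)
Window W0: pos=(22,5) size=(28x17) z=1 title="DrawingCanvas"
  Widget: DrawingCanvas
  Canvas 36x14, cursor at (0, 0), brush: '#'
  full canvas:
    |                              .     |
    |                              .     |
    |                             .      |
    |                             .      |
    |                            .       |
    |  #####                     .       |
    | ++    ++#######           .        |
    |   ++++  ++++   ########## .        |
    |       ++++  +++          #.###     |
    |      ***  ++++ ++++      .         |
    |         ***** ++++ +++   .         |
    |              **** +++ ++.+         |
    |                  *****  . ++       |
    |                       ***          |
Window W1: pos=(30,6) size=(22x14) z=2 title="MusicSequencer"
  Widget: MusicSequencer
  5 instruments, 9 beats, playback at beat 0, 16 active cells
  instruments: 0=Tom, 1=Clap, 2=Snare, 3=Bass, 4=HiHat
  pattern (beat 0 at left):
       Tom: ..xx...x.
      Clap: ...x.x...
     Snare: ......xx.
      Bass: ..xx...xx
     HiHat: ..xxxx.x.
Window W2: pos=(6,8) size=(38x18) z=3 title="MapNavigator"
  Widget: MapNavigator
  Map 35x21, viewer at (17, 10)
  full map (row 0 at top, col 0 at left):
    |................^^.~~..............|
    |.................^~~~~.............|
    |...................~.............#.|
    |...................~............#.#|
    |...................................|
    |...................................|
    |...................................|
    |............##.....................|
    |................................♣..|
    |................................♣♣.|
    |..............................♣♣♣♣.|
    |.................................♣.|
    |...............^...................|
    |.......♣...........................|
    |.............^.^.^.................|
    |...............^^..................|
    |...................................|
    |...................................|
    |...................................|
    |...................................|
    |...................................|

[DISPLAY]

      ┃ ...............................
      ┃ ...............................
      ┃ ...............................
      ┃ ............##.................
      ┃ ...............................
      ┃ ...............................
      ┃ .................@............♣
      ┃ ...............................
      ┃ ...............^...............
      ┃ .......♣.......................
      ┃ .............^.^.^.............
      ┃ ...............^^..............
      ┃ ...............................
      ┗━━━━━━━━━━━━━━━━━━━━━━━━━━━━━━━━
                                       
                                       
                                       
                                       


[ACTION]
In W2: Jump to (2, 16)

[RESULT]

      ┃                ................
      ┃                ................
      ┃                ...............^
      ┃                .......♣........
      ┃                .............^.^
      ┃                ...............^
      ┃                ..@.............
      ┃                ................
      ┃                ................
      ┃                ................
      ┃                ................
      ┃                                
      ┃                                
      ┗━━━━━━━━━━━━━━━━━━━━━━━━━━━━━━━━
                                       
                                       
                                       
                                       


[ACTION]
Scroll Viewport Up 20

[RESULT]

                                       
                                       
                                       
                                       
                                       
                      ┏━━━━━━━━━━━━━━━━
                      ┃ Drawin┏━━━━━━━━
                      ┠───────┃ MusicSe
      ┏━━━━━━━━━━━━━━━━━━━━━━━━━━━━━━━━
      ┃ MapNavigator                   
      ┠────────────────────────────────
      ┃                ................
      ┃                ................
      ┃                ................
      ┃                ...............^
      ┃                .......♣........
      ┃                .............^.^
      ┃                ...............^


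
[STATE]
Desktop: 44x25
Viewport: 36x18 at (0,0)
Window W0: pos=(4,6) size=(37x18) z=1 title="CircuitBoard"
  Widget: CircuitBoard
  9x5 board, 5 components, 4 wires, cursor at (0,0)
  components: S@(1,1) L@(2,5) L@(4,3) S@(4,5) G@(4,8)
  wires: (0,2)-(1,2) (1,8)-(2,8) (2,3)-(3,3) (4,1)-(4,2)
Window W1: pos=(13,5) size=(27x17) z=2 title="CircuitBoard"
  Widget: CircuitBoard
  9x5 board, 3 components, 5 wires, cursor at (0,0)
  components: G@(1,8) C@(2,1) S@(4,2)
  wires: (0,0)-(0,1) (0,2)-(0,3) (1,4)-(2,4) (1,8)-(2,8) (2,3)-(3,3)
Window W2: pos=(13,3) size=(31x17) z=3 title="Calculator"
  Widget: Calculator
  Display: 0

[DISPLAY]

                                    
                                    
                                    
             ┏━━━━━━━━━━━━━━━━━━━━━━
             ┃ Calculator           
             ┠──────────────────────
    ┏━━━━━━━━┃                      
    ┃ Circuit┃┌───┬───┬───┬───┐     
    ┠────────┃│ 7 │ 8 │ 9 │ ÷ │     
    ┃   0 1 2┃├───┼───┼───┼───┤     
    ┃0  [.]  ┃│ 4 │ 5 │ 6 │ × │     
    ┃        ┃├───┼───┼───┼───┤     
    ┃1       ┃│ 1 │ 2 │ 3 │ - │     
    ┃        ┃├───┼───┼───┼───┤     
    ┃2       ┃│ 0 │ . │ = │ + │     
    ┃        ┃├───┼───┼───┼───┤     
    ┃3       ┃│ C │ MC│ MR│ M+│     
    ┃        ┃└───┴───┴───┴───┘     


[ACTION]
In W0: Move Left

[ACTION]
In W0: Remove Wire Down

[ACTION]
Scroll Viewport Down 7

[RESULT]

    ┃ Circuit┃┌───┬───┬───┬───┐     
    ┠────────┃│ 7 │ 8 │ 9 │ ÷ │     
    ┃   0 1 2┃├───┼───┼───┼───┤     
    ┃0  [.]  ┃│ 4 │ 5 │ 6 │ × │     
    ┃        ┃├───┼───┼───┼───┤     
    ┃1       ┃│ 1 │ 2 │ 3 │ - │     
    ┃        ┃├───┼───┼───┼───┤     
    ┃2       ┃│ 0 │ . │ = │ + │     
    ┃        ┃├───┼───┼───┼───┤     
    ┃3       ┃│ C │ MC│ MR│ M+│     
    ┃        ┃└───┴───┴───┴───┘     
    ┃4       ┃                      
    ┃Cursor: ┗━━━━━━━━━━━━━━━━━━━━━━
    ┃        ┃                      
    ┃        ┗━━━━━━━━━━━━━━━━━━━━━━
    ┃                               
    ┗━━━━━━━━━━━━━━━━━━━━━━━━━━━━━━━
                                    


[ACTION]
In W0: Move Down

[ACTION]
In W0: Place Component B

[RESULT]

    ┃ Circuit┃┌───┬───┬───┬───┐     
    ┠────────┃│ 7 │ 8 │ 9 │ ÷ │     
    ┃   0 1 2┃├───┼───┼───┼───┤     
    ┃0       ┃│ 4 │ 5 │ 6 │ × │     
    ┃        ┃├───┼───┼───┼───┤     
    ┃1  [B]  ┃│ 1 │ 2 │ 3 │ - │     
    ┃        ┃├───┼───┼───┼───┤     
    ┃2       ┃│ 0 │ . │ = │ + │     
    ┃        ┃├───┼───┼───┼───┤     
    ┃3       ┃│ C │ MC│ MR│ M+│     
    ┃        ┃└───┴───┴───┴───┘     
    ┃4       ┃                      
    ┃Cursor: ┗━━━━━━━━━━━━━━━━━━━━━━
    ┃        ┃                      
    ┃        ┗━━━━━━━━━━━━━━━━━━━━━━
    ┃                               
    ┗━━━━━━━━━━━━━━━━━━━━━━━━━━━━━━━
                                    
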